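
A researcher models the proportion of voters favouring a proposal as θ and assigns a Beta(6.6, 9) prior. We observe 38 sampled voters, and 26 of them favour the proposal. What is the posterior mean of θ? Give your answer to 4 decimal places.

Observing 26 successes and 12 failures updates Beta(6.6, 9) by adding the success and failure counts to the two shape parameters: α = 6.6+26 = 32.6, β = 9+12 = 21.
Posterior mean = α/(α+β) = 32.6/53.6 = 0.6082.

Posterior mean ≈ 0.6082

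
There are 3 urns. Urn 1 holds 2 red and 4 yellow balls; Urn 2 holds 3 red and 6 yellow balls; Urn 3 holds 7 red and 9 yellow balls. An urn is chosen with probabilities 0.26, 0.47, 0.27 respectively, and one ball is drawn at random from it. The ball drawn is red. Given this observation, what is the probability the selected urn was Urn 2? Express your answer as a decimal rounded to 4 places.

Tabulate prior·likelihood by source: [1] prior 0.26, lik 0.3333, product 0.08667; [2] prior 0.47, lik 0.3333, product 0.1567; [3] prior 0.27, lik 0.4375, product 0.1181.
Normalizing constant = 0.36146; the posterior for Urn 2 is its product over the sum, 0.1567/0.36146 = 0.4334.

Posterior probability ≈ 0.4334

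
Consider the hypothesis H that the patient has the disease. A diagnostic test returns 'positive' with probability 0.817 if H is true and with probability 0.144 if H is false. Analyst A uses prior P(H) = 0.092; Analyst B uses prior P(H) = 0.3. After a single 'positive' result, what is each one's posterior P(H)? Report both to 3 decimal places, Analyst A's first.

P('+'|H) = 0.817, P('+'|¬H) = 0.144.
Analyst A: numerator 0.817·0.092 = 0.075164; evidence = 0.075164+0.144·0.908 = 0.20592; posterior = 0.365.
Analyst B: numerator 0.817·0.3 = 0.24510; evidence = 0.24510+0.144·0.7 = 0.34590; posterior = 0.709.

Analyst A: 0.365; Analyst B: 0.709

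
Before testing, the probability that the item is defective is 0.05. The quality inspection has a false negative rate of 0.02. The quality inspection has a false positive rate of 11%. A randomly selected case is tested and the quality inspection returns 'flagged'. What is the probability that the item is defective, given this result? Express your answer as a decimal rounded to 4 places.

Write H for 'the item is defective'. Prior odds H:¬H = 0.05/0.95 = 0.052632. For the 'flagged' outcome, the likelihood ratio is 0.98/0.11 = 8.9091.
Posterior odds = 0.052632 × 8.9091 = 0.46890, so P(H|E) = 0.46890/(1+0.46890) = 0.3192.

P(H | E) ≈ 0.3192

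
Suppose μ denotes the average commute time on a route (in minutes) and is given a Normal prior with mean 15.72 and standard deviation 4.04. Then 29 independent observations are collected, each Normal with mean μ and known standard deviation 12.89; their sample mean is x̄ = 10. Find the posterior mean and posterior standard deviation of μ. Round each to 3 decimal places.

With known σ, the Normal prior is conjugate. Weight on the data is w = (n/σ²)/(n/σ² + 1/τ₀²) = 0.174539/(0.174539+0.0612685) = 0.74018.
Posterior mean = w·x̄ + (1−w)·μ₀ = 0.74018·10 + 0.25982·15.72 = 11.486. Posterior variance = 1/(0.174539+0.0612685) = 4.24075, so SD = 2.059.

Posterior mean ≈ 11.486; posterior SD ≈ 2.059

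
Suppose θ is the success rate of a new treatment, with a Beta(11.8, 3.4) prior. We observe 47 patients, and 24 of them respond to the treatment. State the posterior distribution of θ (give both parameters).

Observing 24 successes and 23 failures updates Beta(11.8, 3.4) by adding the success and failure counts to the two shape parameters: α = 11.8+24 = 35.8, β = 3.4+23 = 26.4.

Posterior: Beta(35.8, 26.4)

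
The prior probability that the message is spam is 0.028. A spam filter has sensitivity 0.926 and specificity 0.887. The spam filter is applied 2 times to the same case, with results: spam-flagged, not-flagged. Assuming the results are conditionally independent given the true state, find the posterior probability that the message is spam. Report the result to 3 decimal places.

With H the event that the message is spam, the joint likelihood of the observed sequence is P(data|H) = 0.926·0.074 = 0.068524 and P(data|¬H) = 0.113·0.887 = 0.10023.
Bayes: P(H|data) = 0.028·0.068524 / (0.028·0.068524 + 0.972·0.10023) = 0.0019187/0.099343 = 0.0193.

Posterior P(H) ≈ 0.019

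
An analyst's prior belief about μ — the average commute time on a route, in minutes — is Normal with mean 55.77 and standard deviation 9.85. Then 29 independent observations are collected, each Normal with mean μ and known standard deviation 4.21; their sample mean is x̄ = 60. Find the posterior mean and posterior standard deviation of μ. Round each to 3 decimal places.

Posterior mean ≈ 59.974; posterior SD ≈ 0.779

With known σ, the Normal prior is conjugate. Weight on the data is w = (n/σ²)/(n/σ² + 1/τ₀²) = 1.63619/(1.63619+0.0103069) = 0.99374.
Posterior mean = w·x̄ + (1−w)·μ₀ = 0.99374·60 + 0.0062599·55.77 = 59.974. Posterior variance = 1/(1.63619+0.0103069) = 0.607350, so SD = 0.779.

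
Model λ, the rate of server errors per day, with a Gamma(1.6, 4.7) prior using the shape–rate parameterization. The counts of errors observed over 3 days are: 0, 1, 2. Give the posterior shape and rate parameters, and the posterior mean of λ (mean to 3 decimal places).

Total count ∑xᵢ = 3 over n = 3 days.
Gamma is conjugate to the Poisson likelihood: posterior is Gamma(shape = 1.6+3 = 4.6, rate = 4.7+3 = 7.7).
Posterior mean = shape/rate = 4.6/7.7 = 0.597.

Posterior: Gamma(shape=4.6, rate=7.7); mean ≈ 0.597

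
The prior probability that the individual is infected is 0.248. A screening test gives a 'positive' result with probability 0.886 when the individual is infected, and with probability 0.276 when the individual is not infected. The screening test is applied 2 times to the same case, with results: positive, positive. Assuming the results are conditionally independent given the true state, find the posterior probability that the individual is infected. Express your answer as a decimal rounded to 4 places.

With H the event that the individual is infected, the joint likelihood of the observed sequence is P(data|H) = 0.886·0.886 = 0.78500 and P(data|¬H) = 0.276·0.276 = 0.076176.
Bayes: P(H|data) = 0.248·0.78500 / (0.248·0.78500 + 0.752·0.076176) = 0.19468/0.25196 = 0.7726.

Posterior P(H) ≈ 0.7726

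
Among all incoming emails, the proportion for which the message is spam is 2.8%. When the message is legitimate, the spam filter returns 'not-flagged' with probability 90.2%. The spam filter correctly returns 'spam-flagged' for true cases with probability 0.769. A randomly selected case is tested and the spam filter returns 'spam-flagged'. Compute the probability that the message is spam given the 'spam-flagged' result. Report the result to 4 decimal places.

P(H | E) ≈ 0.1844

Let H be the event that the message is spam. P(H) = 0.028, so P(¬H) = 0.972. With E the 'spam-flagged' result, P(E|H) = 0.769 and P(E|¬H) = 0.098.
P(E) = 0.769·0.028 + 0.098·0.972 = 0.021532 + 0.095256 = 0.11679.
By Bayes' theorem, P(H|E) = 0.021532 / 0.11679 = 0.1844.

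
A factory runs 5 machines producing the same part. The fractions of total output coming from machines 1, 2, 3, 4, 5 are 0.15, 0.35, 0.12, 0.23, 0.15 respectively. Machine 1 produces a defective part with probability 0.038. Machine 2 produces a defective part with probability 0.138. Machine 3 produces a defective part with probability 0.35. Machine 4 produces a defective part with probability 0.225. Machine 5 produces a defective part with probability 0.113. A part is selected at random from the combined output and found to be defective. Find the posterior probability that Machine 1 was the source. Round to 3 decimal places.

P(defective|M1) = 0.038; P(defective|M2) = 0.138; P(defective|M3) = 0.35; P(defective|M4) = 0.225; P(defective|M5) = 0.113.
Prior × likelihood for each source: 0.15·0.038=0.005700, 0.35·0.138=0.04830, 0.12·0.35=0.04200, 0.23·0.225=0.05175, 0.15·0.113=0.01695. Summing gives P(defective) = 0.16470.
P(Machine 1 | defective) = 0.005700 / 0.16470 = 0.035.

Posterior probability ≈ 0.035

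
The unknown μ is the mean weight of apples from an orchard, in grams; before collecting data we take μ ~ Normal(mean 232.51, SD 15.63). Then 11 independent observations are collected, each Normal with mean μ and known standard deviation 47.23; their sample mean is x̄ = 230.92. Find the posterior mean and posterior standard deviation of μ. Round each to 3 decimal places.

Posterior mean ≈ 231.641; posterior SD ≈ 10.527

Prior precision 1/τ₀² = 1/15.63² = 0.00409338; data precision n/σ² = 11/47.23² = 0.00493125.
Posterior precision = 0.00409338 + 0.00493125 = 0.00902463, giving posterior SD = 1/√0.00902463 = 10.527.
Posterior mean = (0.00409338·232.51 + 0.00493125·230.92) / 0.00902463 = 231.641.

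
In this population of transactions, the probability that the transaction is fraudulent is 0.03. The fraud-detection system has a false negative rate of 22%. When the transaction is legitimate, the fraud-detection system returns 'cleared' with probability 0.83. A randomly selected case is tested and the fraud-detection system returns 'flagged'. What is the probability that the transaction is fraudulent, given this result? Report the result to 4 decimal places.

P(H | E) ≈ 0.1243

Let H be the event that the transaction is fraudulent. P(H) = 0.03, so P(¬H) = 0.97. With E the 'flagged' result, P(E|H) = 0.78 and P(E|¬H) = 0.17.
P(E) = 0.78·0.03 + 0.17·0.97 = 0.023400 + 0.16490 = 0.18830.
By Bayes' theorem, P(H|E) = 0.023400 / 0.18830 = 0.1243.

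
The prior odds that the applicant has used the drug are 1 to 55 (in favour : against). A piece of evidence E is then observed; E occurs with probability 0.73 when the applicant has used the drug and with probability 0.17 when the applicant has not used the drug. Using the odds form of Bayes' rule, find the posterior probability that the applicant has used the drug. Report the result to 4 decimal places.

Prior odds = 1/55 = 0.018182. In log-odds, ln(0.018182) = -4.0073.
Add log likelihood ratio: ln(4.2941) = 1.4572.
Posterior log-odds = -2.5501, so posterior odds = exp(-2.5501) = 0.078075. Converting, P(H|E) = 0.078075/1.0781 = 0.0724.

Posterior probability ≈ 0.0724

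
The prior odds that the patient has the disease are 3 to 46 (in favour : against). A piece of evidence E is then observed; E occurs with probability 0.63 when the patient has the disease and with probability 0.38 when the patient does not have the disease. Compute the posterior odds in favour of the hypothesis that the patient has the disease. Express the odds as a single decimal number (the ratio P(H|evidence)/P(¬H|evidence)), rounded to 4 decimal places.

Prior odds = 3/46 = 0.065217.
Likelihood ratio for E = 0.63/0.38 = 1.6579.
Posterior odds = prior odds × LR = 0.10812.

Posterior odds ≈ 0.1081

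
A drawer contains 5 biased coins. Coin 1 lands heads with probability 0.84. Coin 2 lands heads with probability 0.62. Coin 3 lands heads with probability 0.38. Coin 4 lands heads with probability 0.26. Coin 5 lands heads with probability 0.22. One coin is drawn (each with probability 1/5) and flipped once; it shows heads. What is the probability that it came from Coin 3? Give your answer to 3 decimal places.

P(heads|C1) = 0.84; P(heads|C2) = 0.62; P(heads|C3) = 0.38; P(heads|C4) = 0.26; P(heads|C5) = 0.22.
Prior × likelihood for each source: 0.2·0.84=0.1680, 0.2·0.62=0.1240, 0.2·0.38=0.07600, 0.2·0.26=0.05200, 0.2·0.22=0.04400. Summing gives P(heads) = 0.46400.
P(Coin 3 | heads) = 0.07600 / 0.46400 = 0.164.

Posterior probability ≈ 0.164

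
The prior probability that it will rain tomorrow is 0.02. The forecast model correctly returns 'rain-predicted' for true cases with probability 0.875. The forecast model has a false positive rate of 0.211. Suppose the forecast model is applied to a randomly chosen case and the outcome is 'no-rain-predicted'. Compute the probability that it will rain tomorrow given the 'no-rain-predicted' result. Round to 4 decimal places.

P(H | E) ≈ 0.0032

Let H be the event that it will rain tomorrow. P(H) = 0.02, so P(¬H) = 0.98. With E the 'no-rain-predicted' result, P(E|H) = 0.125 and P(E|¬H) = 0.789.
P(E) = 0.125·0.02 + 0.789·0.98 = 0.0025000 + 0.77322 = 0.77572.
By Bayes' theorem, P(H|E) = 0.0025000 / 0.77572 = 0.0032.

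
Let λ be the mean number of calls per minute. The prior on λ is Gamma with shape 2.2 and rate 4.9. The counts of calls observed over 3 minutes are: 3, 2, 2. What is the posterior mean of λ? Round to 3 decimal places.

Posterior mean ≈ 1.165

Total count ∑xᵢ = 7 over n = 3 minutes.
Gamma is conjugate to the Poisson likelihood: posterior is Gamma(shape = 2.2+7 = 9.2, rate = 4.9+3 = 7.9).
Posterior mean = shape/rate = 9.2/7.9 = 1.165.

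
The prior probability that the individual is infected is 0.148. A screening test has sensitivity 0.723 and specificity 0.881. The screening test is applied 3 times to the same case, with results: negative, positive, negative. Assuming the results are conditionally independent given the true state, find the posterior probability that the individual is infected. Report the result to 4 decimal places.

Let H be the event that the individual is infected; start with P(H) = 0.148. P('positive'|H) = 0.723, P('positive'|¬H) = 0.119.
Update on result 1 ('negative'): P(H) ← 0.277·0.1480 / (0.277·0.1480 + 0.881·0.8520) = 0.040996/0.79161 = 0.0518.
Update on result 2 ('positive'): P(H) ← 0.723·0.0518 / (0.723·0.0518 + 0.119·0.9482) = 0.037443/0.15028 = 0.2492.
Update on result 3 ('negative'): P(H) ← 0.277·0.2492 / (0.277·0.2492 + 0.881·0.7508) = 0.069016/0.73051 = 0.0945.

Posterior P(H) ≈ 0.0945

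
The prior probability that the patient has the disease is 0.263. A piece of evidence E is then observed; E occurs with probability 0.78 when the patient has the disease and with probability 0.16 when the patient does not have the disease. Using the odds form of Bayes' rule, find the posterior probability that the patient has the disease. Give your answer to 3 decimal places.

Posterior probability ≈ 0.635

Prior odds = 0.263/(1−0.263) = 0.35685. In log-odds, ln(0.35685) = -1.0304.
Add log likelihood ratio: ln(4.8750) = 1.5841.
Posterior log-odds = 0.55369, so posterior odds = exp(0.55369) = 1.7397. Converting, P(H|E) = 1.7397/2.7397 = 0.635.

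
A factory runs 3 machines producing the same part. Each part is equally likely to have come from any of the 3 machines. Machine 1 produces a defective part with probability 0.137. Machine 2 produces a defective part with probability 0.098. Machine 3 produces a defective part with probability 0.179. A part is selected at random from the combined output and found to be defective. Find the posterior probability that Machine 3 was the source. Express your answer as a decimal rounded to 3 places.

Posterior probability ≈ 0.432

Tabulate prior·likelihood by source: [1] prior 0.333333, lik 0.137, product 0.04567; [2] prior 0.333333, lik 0.098, product 0.03267; [3] prior 0.333333, lik 0.179, product 0.05967.
Normalizing constant = 0.13800; the posterior for Machine 3 is its product over the sum, 0.05967/0.13800 = 0.432.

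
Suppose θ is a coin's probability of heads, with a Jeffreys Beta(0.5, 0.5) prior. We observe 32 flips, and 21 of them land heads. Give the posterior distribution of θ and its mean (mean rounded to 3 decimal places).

The binomial likelihood is conjugate to the Beta prior: with 21 successes and 11 failures, the posterior is Beta(0.5+21, 0.5+11) = Beta(21.5, 11.5).
Posterior mean = α/(α+β) = 21.5/33 = 0.652.

Posterior: Beta(21.5, 11.5); mean ≈ 0.652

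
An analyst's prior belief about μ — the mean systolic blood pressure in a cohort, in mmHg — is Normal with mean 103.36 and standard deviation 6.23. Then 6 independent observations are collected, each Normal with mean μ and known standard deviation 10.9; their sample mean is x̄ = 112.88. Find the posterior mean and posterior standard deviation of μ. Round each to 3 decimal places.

Prior precision 1/τ₀² = 1/6.23² = 0.0257646; data precision n/σ² = 6/10.9² = 0.0505008.
Posterior precision = 0.0257646 + 0.0505008 = 0.0762654, giving posterior SD = 1/√0.0762654 = 3.621.
Posterior mean = (0.0257646·103.36 + 0.0505008·112.88) / 0.0762654 = 109.664.

Posterior mean ≈ 109.664; posterior SD ≈ 3.621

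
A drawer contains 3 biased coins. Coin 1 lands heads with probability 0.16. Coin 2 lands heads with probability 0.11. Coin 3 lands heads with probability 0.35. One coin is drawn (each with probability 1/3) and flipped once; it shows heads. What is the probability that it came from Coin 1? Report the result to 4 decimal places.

Posterior probability ≈ 0.2581

P(heads|C1) = 0.16; P(heads|C2) = 0.11; P(heads|C3) = 0.35.
Prior × likelihood for each source: 0.333333·0.16=0.05333, 0.333333·0.11=0.03667, 0.333333·0.35=0.1167. Summing gives P(heads) = 0.20667.
P(Coin 1 | heads) = 0.05333 / 0.20667 = 0.2581.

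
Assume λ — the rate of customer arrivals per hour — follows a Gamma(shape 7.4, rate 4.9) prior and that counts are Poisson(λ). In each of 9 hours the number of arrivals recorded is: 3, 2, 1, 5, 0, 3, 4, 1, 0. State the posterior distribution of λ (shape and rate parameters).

Posterior: Gamma(shape=26.4, rate=13.9)

Total count ∑xᵢ = 19 over n = 9 hours.
Gamma is conjugate to the Poisson likelihood: posterior is Gamma(shape = 7.4+19 = 26.4, rate = 4.9+9 = 13.9).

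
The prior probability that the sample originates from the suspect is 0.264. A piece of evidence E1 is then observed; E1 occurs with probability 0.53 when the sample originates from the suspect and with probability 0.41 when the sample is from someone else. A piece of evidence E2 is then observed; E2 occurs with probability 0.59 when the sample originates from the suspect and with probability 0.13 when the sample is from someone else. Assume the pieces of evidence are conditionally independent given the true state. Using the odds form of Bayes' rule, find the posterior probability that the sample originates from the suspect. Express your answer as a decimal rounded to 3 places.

Prior odds = 0.264/(1−0.264) = 0.35870.
Likelihood ratio for E1 = 0.53/0.41 = 1.2927.
Likelihood ratio for E2 = 0.59/0.13 = 4.5385.
Posterior odds = prior odds × LR₁ × LR₂ = 2.1044.
Posterior probability = odds/(1+odds) = 2.1044/3.1044 = 0.678.

Posterior probability ≈ 0.678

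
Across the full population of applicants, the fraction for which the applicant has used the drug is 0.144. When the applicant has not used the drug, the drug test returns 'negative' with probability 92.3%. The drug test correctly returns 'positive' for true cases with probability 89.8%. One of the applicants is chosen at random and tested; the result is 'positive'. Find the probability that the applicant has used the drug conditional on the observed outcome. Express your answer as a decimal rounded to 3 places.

Write H for 'the applicant has used the drug'. Prior odds H:¬H = 0.144/0.856 = 0.16822. For the 'positive' outcome, the likelihood ratio is 0.898/0.077 = 11.662.
Posterior odds = 0.16822 × 11.662 = 1.9619, so P(H|E) = 1.9619/(1+1.9619) = 0.662.

P(H | E) ≈ 0.662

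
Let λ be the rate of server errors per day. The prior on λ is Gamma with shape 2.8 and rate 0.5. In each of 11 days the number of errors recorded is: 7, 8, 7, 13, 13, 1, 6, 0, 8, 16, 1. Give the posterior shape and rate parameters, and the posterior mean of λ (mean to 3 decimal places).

The Poisson likelihood adds the total count to the shape and the number of exposure periods to the rate. Here ∑xᵢ = 80 and n = 11, so shape 2.8→82.8 and rate 0.5→11.5.
E[λ | data] = 82.8/11.5 = 7.200.

Posterior: Gamma(shape=82.8, rate=11.5); mean ≈ 7.200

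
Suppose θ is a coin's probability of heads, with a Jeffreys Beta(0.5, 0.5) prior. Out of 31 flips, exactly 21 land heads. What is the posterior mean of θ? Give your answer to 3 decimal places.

Observing 21 successes and 10 failures updates Beta(0.5, 0.5) by adding the success and failure counts to the two shape parameters: α = 0.5+21 = 21.5, β = 0.5+10 = 10.5.
Posterior mean = α/(α+β) = 21.5/32 = 0.672.

Posterior mean ≈ 0.672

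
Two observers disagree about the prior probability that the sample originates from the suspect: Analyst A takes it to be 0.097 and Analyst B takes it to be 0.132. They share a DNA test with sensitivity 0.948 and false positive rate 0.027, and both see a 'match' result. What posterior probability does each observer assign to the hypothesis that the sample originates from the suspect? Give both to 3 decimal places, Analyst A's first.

Analyst A: 0.790; Analyst B: 0.842

The likelihood ratio for a 'match' result is 0.948/0.027 = 35.111.
Analyst A: prior odds 0.097/0.903 = 0.10742; posterior odds 3.7716; posterior probability 0.790.
Analyst B: prior odds 0.132/0.868 = 0.15207; posterior odds 5.3395; posterior probability 0.842.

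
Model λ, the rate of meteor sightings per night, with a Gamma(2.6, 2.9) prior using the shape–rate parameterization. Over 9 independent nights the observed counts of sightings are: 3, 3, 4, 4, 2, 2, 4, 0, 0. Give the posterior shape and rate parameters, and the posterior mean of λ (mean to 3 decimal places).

Posterior: Gamma(shape=24.6, rate=11.9); mean ≈ 2.067

The Poisson likelihood adds the total count to the shape and the number of exposure periods to the rate. Here ∑xᵢ = 22 and n = 9, so shape 2.6→24.6 and rate 2.9→11.9.
E[λ | data] = 24.6/11.9 = 2.067.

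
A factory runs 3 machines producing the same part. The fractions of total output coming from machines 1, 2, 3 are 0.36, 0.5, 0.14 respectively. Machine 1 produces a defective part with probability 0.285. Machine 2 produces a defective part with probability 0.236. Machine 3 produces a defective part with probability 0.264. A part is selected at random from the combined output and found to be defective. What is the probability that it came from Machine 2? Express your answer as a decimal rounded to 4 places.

Tabulate prior·likelihood by source: [1] prior 0.36, lik 0.285, product 0.1026; [2] prior 0.5, lik 0.236, product 0.1180; [3] prior 0.14, lik 0.264, product 0.03696.
Normalizing constant = 0.25756; the posterior for Machine 2 is its product over the sum, 0.1180/0.25756 = 0.4581.

Posterior probability ≈ 0.4581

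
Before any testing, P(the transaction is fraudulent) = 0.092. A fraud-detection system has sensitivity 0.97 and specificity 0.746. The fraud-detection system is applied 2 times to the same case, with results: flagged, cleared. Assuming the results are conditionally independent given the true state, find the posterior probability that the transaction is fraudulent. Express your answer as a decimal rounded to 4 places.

Posterior P(H) ≈ 0.0153

With H the event that the transaction is fraudulent, the joint likelihood of the observed sequence is P(data|H) = 0.97·0.03 = 0.029100 and P(data|¬H) = 0.254·0.746 = 0.18948.
Bayes: P(H|data) = 0.092·0.029100 / (0.092·0.029100 + 0.908·0.18948) = 0.0026772/0.17473 = 0.0153.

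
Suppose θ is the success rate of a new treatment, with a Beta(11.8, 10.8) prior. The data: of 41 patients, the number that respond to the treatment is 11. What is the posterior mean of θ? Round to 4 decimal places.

Posterior mean ≈ 0.3585

The binomial likelihood is conjugate to the Beta prior: with 11 successes and 30 failures, the posterior is Beta(11.8+11, 10.8+30) = Beta(22.8, 40.8).
E[θ | data] = 22.8/(22.8+40.8) = 0.3585.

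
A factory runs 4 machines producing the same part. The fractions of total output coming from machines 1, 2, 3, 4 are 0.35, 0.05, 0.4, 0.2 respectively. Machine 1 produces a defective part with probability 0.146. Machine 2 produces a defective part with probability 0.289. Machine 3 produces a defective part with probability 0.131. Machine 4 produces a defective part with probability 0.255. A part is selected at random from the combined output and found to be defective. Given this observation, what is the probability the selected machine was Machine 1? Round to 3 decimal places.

Posterior probability ≈ 0.302

Tabulate prior·likelihood by source: [1] prior 0.35, lik 0.146, product 0.05110; [2] prior 0.05, lik 0.289, product 0.01445; [3] prior 0.4, lik 0.131, product 0.05240; [4] prior 0.2, lik 0.255, product 0.05100.
Normalizing constant = 0.16895; the posterior for Machine 1 is its product over the sum, 0.05110/0.16895 = 0.302.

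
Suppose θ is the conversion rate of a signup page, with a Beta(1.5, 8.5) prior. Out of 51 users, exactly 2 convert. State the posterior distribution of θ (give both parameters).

The binomial likelihood is conjugate to the Beta prior: with 2 successes and 49 failures, the posterior is Beta(1.5+2, 8.5+49) = Beta(3.5, 57.5).

Posterior: Beta(3.5, 57.5)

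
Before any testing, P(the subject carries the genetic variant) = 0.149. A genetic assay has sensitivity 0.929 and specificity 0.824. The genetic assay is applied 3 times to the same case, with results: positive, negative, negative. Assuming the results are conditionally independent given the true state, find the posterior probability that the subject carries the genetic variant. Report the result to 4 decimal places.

Posterior P(H) ≈ 0.0068

Let H be the event that the subject carries the genetic variant; start with P(H) = 0.149. P('positive'|H) = 0.929, P('positive'|¬H) = 0.176.
Update on result 1 ('positive'): P(H) ← 0.929·0.1490 / (0.929·0.1490 + 0.176·0.8510) = 0.13842/0.28820 = 0.4803.
Update on result 2 ('negative'): P(H) ← 0.071·0.4803 / (0.071·0.4803 + 0.824·0.5197) = 0.034101/0.46233 = 0.0738.
Update on result 3 ('negative'): P(H) ← 0.071·0.0738 / (0.071·0.0738 + 0.824·0.9262) = 0.0052369/0.76846 = 0.0068.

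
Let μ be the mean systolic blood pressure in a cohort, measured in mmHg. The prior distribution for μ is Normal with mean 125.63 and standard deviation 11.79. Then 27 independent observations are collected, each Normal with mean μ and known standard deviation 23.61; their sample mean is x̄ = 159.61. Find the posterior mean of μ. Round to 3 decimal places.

Prior precision 1/τ₀² = 1/11.79² = 0.00719403; data precision n/σ² = 27/23.61² = 0.0484364.
Posterior precision = 0.00719403 + 0.0484364 = 0.0556304.
Posterior mean = (0.00719403·125.63 + 0.0484364·159.61) / 0.0556304 = 155.216.

Posterior mean ≈ 155.216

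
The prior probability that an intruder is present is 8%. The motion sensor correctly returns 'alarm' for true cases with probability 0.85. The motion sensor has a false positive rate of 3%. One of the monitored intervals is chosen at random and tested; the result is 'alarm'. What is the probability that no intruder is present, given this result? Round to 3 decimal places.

Write H for 'an intruder is present'. Prior odds H:¬H = 0.08/0.92 = 0.086957. For the 'alarm' outcome, the likelihood ratio is 0.85/0.03 = 28.333.
Posterior odds = 0.086957 × 28.333 = 2.4638, so P(H|E) = 2.4638/(1+2.4638) = 0.711. Then P(¬H|E) = 1 − 0.711 = 0.289.

P(¬H | E) ≈ 0.289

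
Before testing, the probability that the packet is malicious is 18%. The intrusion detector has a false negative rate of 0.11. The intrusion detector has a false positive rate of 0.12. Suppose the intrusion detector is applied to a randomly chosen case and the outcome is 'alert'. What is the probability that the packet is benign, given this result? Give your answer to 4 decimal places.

Let H be the event that the packet is malicious. P(H) = 0.18, so P(¬H) = 0.82. With E the 'alert' result, P(E|H) = 0.89 and P(E|¬H) = 0.12.
P(E) = 0.89·0.18 + 0.12·0.82 = 0.16020 + 0.098400 = 0.25860.
By Bayes' theorem, P(H|E) = 0.16020 / 0.25860 = 0.6195. Hence P(¬H|E) = 1 − 0.6195 = 0.3805.

P(¬H | E) ≈ 0.3805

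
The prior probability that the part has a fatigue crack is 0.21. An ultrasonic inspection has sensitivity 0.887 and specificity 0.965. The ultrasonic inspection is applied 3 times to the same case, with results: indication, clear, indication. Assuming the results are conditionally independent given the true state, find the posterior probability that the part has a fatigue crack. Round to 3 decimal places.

With H the event that the part has a fatigue crack, the joint likelihood of the observed sequence is P(data|H) = 0.887·0.113·0.887 = 0.088905 and P(data|¬H) = 0.035·0.965·0.035 = 0.0011821.
Bayes: P(H|data) = 0.21·0.088905 / (0.21·0.088905 + 0.79·0.0011821) = 0.018670/0.019604 = 0.9524.

Posterior P(H) ≈ 0.952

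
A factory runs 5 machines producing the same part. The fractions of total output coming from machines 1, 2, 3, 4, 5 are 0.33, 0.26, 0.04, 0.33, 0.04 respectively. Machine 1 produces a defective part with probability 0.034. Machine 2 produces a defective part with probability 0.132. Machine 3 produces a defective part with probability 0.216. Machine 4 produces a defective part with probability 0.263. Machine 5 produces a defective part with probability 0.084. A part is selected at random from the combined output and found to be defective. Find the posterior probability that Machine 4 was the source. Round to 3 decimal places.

Posterior probability ≈ 0.601

Tabulate prior·likelihood by source: [1] prior 0.33, lik 0.034, product 0.01122; [2] prior 0.26, lik 0.132, product 0.03432; [3] prior 0.04, lik 0.216, product 0.008640; [4] prior 0.33, lik 0.263, product 0.08679; [5] prior 0.04, lik 0.084, product 0.003360.
Normalizing constant = 0.14433; the posterior for Machine 4 is its product over the sum, 0.08679/0.14433 = 0.601.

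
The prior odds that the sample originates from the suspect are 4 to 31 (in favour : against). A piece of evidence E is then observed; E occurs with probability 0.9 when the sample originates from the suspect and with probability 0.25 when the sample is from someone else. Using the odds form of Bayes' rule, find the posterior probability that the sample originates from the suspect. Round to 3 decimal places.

Prior odds = 4/31 = 0.12903. In log-odds, ln(0.12903) = -2.0477.
Add log likelihood ratio: ln(3.6000) = 1.2809.
Posterior log-odds = -0.76676, so posterior odds = exp(-0.76676) = 0.46452. Converting, P(H|E) = 0.46452/1.4645 = 0.317.

Posterior probability ≈ 0.317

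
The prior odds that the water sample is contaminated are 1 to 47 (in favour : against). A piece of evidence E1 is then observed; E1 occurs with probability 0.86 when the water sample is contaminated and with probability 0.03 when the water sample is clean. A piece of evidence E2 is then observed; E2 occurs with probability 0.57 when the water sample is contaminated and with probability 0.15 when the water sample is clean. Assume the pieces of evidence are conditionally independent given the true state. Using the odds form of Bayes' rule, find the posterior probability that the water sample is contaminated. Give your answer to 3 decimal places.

Posterior probability ≈ 0.699

Prior odds = 1/47 = 0.021277. In log-odds, ln(0.021277) = -3.8501.
Add log likelihood ratios: ln(28.667) + ln(3.8000) = 4.6907.
Posterior log-odds = 0.84059, so posterior odds = exp(0.84059) = 2.3177. Converting, P(H|E) = 2.3177/3.3177 = 0.699.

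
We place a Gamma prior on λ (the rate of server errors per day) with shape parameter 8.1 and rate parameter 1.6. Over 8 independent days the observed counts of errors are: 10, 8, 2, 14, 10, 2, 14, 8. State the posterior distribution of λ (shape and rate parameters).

The Poisson likelihood adds the total count to the shape and the number of exposure periods to the rate. Here ∑xᵢ = 68 and n = 8, so shape 8.1→76.1 and rate 1.6→9.6.

Posterior: Gamma(shape=76.1, rate=9.6)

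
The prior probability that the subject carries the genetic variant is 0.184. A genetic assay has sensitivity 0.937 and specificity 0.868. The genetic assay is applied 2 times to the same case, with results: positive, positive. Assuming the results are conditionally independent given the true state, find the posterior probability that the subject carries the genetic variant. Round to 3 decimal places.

Let H be the event that the subject carries the genetic variant; start with P(H) = 0.184. P('positive'|H) = 0.937, P('positive'|¬H) = 0.132.
Update on result 1 ('positive'): P(H) ← 0.937·0.1840 / (0.937·0.1840 + 0.132·0.8160) = 0.17241/0.28012 = 0.6155.
Update on result 2 ('positive'): P(H) ← 0.937·0.6155 / (0.937·0.6155 + 0.132·0.3845) = 0.57670/0.62746 = 0.9191.

Posterior P(H) ≈ 0.919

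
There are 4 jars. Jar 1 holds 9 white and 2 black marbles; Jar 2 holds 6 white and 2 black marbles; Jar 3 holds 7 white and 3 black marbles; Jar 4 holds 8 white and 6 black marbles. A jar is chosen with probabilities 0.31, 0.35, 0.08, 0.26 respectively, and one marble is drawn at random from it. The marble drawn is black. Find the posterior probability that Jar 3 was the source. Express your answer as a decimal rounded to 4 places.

Posterior probability ≈ 0.0859

P(black|Jar 1) = 0.1818; P(black|Jar 2) = 0.25; P(black|Jar 3) = 0.3; P(black|Jar 4) = 0.4286.
Prior × likelihood for each source: 0.31·0.1818=0.05636, 0.35·0.25=0.08750, 0.08·0.3=0.02400, 0.26·0.4286=0.1114. Summing gives P(black) = 0.27929.
P(Jar 3 | black) = 0.02400 / 0.27929 = 0.0859.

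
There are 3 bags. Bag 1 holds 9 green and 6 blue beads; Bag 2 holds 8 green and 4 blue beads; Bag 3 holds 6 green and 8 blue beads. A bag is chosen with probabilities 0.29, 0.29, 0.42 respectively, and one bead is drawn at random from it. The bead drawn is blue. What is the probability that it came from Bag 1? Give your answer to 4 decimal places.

Posterior probability ≈ 0.2563

Tabulate prior·likelihood by source: [1] prior 0.29, lik 0.4, product 0.1160; [2] prior 0.29, lik 0.3333, product 0.09667; [3] prior 0.42, lik 0.5714, product 0.2400.
Normalizing constant = 0.45267; the posterior for Bag 1 is its product over the sum, 0.1160/0.45267 = 0.2563.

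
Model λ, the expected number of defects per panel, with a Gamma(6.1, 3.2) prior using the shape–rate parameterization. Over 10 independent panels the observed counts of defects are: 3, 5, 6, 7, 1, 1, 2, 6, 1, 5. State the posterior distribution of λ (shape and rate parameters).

Total count ∑xᵢ = 37 over n = 10 panels.
Gamma is conjugate to the Poisson likelihood: posterior is Gamma(shape = 6.1+37 = 43.1, rate = 3.2+10 = 13.2).

Posterior: Gamma(shape=43.1, rate=13.2)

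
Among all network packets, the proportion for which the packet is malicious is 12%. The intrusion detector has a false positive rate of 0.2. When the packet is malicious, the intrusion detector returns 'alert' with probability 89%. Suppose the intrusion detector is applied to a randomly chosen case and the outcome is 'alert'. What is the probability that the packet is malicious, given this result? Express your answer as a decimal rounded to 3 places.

Let H be the event that the packet is malicious. P(H) = 0.12, so P(¬H) = 0.88. With E the 'alert' result, P(E|H) = 0.89 and P(E|¬H) = 0.2.
P(E) = 0.89·0.12 + 0.2·0.88 = 0.10680 + 0.17600 = 0.28280.
By Bayes' theorem, P(H|E) = 0.10680 / 0.28280 = 0.378.

P(H | E) ≈ 0.378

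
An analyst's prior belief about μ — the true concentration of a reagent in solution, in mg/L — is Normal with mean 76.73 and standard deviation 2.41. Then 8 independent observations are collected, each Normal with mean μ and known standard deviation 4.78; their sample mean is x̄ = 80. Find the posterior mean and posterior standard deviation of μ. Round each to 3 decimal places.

Posterior mean ≈ 78.922; posterior SD ≈ 1.384

With known σ, the Normal prior is conjugate. Weight on the data is w = (n/σ²)/(n/σ² + 1/τ₀²) = 0.350134/(0.350134+0.172173) = 0.67036.
Posterior mean = w·x̄ + (1−w)·μ₀ = 0.67036·80 + 0.32964·76.73 = 78.922. Posterior variance = 1/(0.350134+0.172173) = 1.91458, so SD = 1.384.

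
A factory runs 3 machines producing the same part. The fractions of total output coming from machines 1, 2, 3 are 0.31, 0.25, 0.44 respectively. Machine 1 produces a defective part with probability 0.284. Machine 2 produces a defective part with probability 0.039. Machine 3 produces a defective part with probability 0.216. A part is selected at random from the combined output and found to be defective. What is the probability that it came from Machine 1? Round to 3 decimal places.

Posterior probability ≈ 0.457

P(defective|M1) = 0.284; P(defective|M2) = 0.039; P(defective|M3) = 0.216.
Prior × likelihood for each source: 0.31·0.284=0.08804, 0.25·0.039=0.009750, 0.44·0.216=0.09504. Summing gives P(defective) = 0.19283.
P(Machine 1 | defective) = 0.08804 / 0.19283 = 0.457.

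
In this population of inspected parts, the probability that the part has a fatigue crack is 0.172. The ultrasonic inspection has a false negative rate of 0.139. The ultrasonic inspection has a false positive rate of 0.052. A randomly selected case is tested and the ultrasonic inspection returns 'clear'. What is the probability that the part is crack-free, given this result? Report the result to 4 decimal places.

P(¬H | E) ≈ 0.9704

Write H for 'the part has a fatigue crack'. Prior odds H:¬H = 0.172/0.828 = 0.20773. For the 'clear' outcome, the likelihood ratio is 0.139/0.948 = 0.14662.
Posterior odds = 0.20773 × 0.14662 = 0.030458, so P(H|E) = 0.030458/(1+0.030458) = 0.0296. Then P(¬H|E) = 1 − 0.0296 = 0.9704.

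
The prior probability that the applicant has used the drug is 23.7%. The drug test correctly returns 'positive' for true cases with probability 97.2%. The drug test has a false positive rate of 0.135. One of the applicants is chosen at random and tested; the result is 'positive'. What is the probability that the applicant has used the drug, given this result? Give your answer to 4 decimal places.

P(H | E) ≈ 0.6910

Let H be the event that the applicant has used the drug. P(H) = 0.237, so P(¬H) = 0.763. With E the 'positive' result, P(E|H) = 0.972 and P(E|¬H) = 0.135.
P(E) = 0.972·0.237 + 0.135·0.763 = 0.23036 + 0.10301 = 0.33337.
By Bayes' theorem, P(H|E) = 0.23036 / 0.33337 = 0.6910.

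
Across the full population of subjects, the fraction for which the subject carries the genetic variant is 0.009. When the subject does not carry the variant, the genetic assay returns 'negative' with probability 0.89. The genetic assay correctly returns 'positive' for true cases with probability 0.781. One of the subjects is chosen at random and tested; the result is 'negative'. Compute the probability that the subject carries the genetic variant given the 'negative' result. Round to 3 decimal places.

Write H for 'the subject carries the genetic variant'. Prior odds H:¬H = 0.009/0.991 = 0.0090817. For the 'negative' outcome, the likelihood ratio is 0.219/0.89 = 0.24607.
Posterior odds = 0.0090817 × 0.24607 = 0.0022347, so P(H|E) = 0.0022347/(1+0.0022347) = 0.002.

P(H | E) ≈ 0.002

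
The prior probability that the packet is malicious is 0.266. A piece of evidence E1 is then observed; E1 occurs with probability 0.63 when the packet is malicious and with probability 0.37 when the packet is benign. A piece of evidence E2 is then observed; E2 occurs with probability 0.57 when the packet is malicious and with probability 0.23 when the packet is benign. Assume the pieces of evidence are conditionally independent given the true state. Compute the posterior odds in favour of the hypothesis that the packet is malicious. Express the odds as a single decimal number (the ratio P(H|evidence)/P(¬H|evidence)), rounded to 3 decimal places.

Prior odds = 0.266/(1−0.266) = 0.36240. In log-odds, ln(0.36240) = -1.0150.
Add log likelihood ratios: ln(1.7027) + ln(2.4783) = 1.4398.
Posterior log-odds = 0.42476, so posterior odds = exp(0.42476) = 1.5292.

Posterior odds ≈ 1.529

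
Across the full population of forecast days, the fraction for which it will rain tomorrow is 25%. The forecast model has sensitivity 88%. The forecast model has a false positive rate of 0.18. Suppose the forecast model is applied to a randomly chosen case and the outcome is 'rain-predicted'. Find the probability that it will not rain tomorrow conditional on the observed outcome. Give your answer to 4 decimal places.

Write H for 'it will rain tomorrow'. Prior odds H:¬H = 0.25/0.75 = 0.33333. For the 'rain-predicted' outcome, the likelihood ratio is 0.88/0.18 = 4.8889.
Posterior odds = 0.33333 × 4.8889 = 1.6296, so P(H|E) = 1.6296/(1+1.6296) = 0.6197. Then P(¬H|E) = 1 − 0.6197 = 0.3803.

P(¬H | E) ≈ 0.3803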